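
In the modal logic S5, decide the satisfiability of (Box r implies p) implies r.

1. (Box r implies p) implies r, w0
2. r, w0
Accessibility: w0Rw0

Yes, satisfiable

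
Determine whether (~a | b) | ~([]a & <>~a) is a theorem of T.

Valid in T

Tableau for the negation ~((~a | b) | ~([]a & <>~a)):
1. ~((~a | b) | ~([]a & <>~a)), w0
2. ~(~a | b), w0
3. []a & <>~a, w0
4. a, w0
5. ~b, w0
6. []a, w0
7. <>~a, w0
8. ~a, w1
9. a, w1
Accessibility: w0Rw0, w0Rw1, w1Rw1
Branch closes: a and ~a both at w1.
Every branch of the negation's tableau closes; the branch above is one of them.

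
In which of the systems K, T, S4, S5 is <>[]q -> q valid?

S5

S4-tableau for the negation ~(<>[]q -> q):
1. ~(<>[]q -> q), u
2. <>[]q, u
3. ~q, u
4. []q, v
5. q, v
Accessibility: uRu, uRv, vRv
Complete open branch: countermodel on an S4-frame, so not valid in S4, nor in K, T (the same frame is also a K-frame and a T-frame).
S5-tableau for the negation ~(<>[]q -> q):
1. ~(<>[]q -> q), u
2. <>[]q, u
3. ~q, u
4. []q, v
5. q, u
Accessibility: uRu, uRv, vRu, vRv
Branch closes: q and ~q both at u.
Every branch closes (one shown): valid in S5.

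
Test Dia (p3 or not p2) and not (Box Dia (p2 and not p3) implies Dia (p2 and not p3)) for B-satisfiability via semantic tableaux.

1. Dia (p3 or not p2) and not (Box Dia (p2 and not p3) implies Dia (p2 and not p3)), w0
2. Dia (p3 or not p2), w0   [and-rule on 1]
3. not (Box Dia (p2 and not p3) implies Dia (p2 and not p3)), w0   [and-rule on 1]
4. Box Dia (p2 and not p3), w0   [neg-implies-rule on 3]
5. not Dia (p2 and not p3), w0   [neg-implies-rule on 3]
6. Dia (p2 and not p3), w0   [Box-rule on 4 via w0Rw0]
7. not (p2 and not p3), w0   [neg-Dia-rule on 5 via w0Rw0]
8. p3, w0   [neg-and-rule on 7 (branches; this branch)]
9. p3 or not p2, w1   [Dia-rule on 2: fresh world w1, w0Rw1]
10. Dia (p2 and not p3), w1   [Box-rule on 4 via w0Rw1]
11. not (p2 and not p3), w1   [neg-Dia-rule on 5 via w0Rw1]
12. not p2, w1   [or-rule on 9 (branches; this branch)]
13. p3, w1   [neg-and-rule on 11 (branches; this branch)]
14. p2 and not p3, w2   [Dia-rule on 6: fresh world w2, w0Rw2]
15. p2, w2   [and-rule on 14]
16. not p3, w2   [and-rule on 14]
17. Dia (p2 and not p3), w2   [Box-rule on 4 via w0Rw2]
18. not (p2 and not p3), w2   [neg-Dia-rule on 5 via w0Rw2]
19. p3, w2   [neg-and-rule on 18 (branches; this branch)]
Accessibility: w0Rw0, w0Rw1, w0Rw2, w1Rw0, w1Rw1, w2Rw0, w2Rw2
Branch closes: p3 and not p3 both at w2.
(One branch shown.) All branches close.

Unsatisfiable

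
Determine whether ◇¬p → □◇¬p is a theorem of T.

Tableau for the negation ¬(◇¬p → □◇¬p):
1. ¬(◇¬p → □◇¬p), w0
2. ◇¬p, w0
3. ¬□◇¬p, w0
4. ¬p, w1
5. ¬◇¬p, w2
6. p, w2
Accessibility: w0Rw0, w0Rw1, w0Rw2, w1Rw1, w2Rw2
The negation has an open branch (countermodel exists).

Invalid (countermodel exists)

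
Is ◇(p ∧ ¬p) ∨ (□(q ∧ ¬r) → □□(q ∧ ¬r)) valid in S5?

Valid in S5

Tableau for the negation ¬(◇(p ∧ ¬p) ∨ (□(q ∧ ¬r) → □□(q ∧ ¬r))):
1. ¬(◇(p ∧ ¬p) ∨ (□(q ∧ ¬r) → □□(q ∧ ¬r))), 0
2. ¬◇(p ∧ ¬p), 0   [¬∨-rule on 1]
3. ¬(□(q ∧ ¬r) → □□(q ∧ ¬r)), 0   [¬∨-rule on 1]
4. □(q ∧ ¬r), 0   [¬→-rule on 3]
5. ¬□□(q ∧ ¬r), 0   [¬→-rule on 3]
6. ¬(p ∧ ¬p), 0   [¬◇-rule on 2 via 0R0]
7. q ∧ ¬r, 0   [□-rule on 4 via 0R0]
8. q, 0   [∧-rule on 7]
9. ¬r, 0   [∧-rule on 7]
10. p, 0   [¬∧-rule on 6 (branches; this branch)]
11. ¬□(q ∧ ¬r), 1   [¬□-rule on 5: fresh world 1, 0R1]
12. ¬(p ∧ ¬p), 1   [¬◇-rule on 2 via 0R1]
13. q ∧ ¬r, 1   [□-rule on 4 via 0R1]
14. q, 1   [∧-rule on 13]
15. ¬r, 1   [∧-rule on 13]
16. p, 1   [¬∧-rule on 12 (branches; this branch)]
17. ¬(q ∧ ¬r), 2   [¬□-rule on 11: fresh world 2, 1R2]
18. ¬(p ∧ ¬p), 2   [¬◇-rule on 2 via 0R2]
19. q ∧ ¬r, 2   [□-rule on 4 via 0R2]
20. q, 2   [∧-rule on 19]
21. ¬r, 2   [∧-rule on 19]
22. r, 2   [¬∧-rule on 17 (branches; this branch)]
Accessibility: 0R0, 0R1, 0R2, 1R0, 1R1, 1R2, 2R0, 2R1, 2R2
Branch closes: r and ¬r both at 2.
Every branch of the negation's tableau closes; the branch above is one of them.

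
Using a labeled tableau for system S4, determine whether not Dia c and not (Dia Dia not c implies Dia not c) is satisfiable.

1. not Dia c and not (Dia Dia not c implies Dia not c), 0
2. not Dia c, 0
3. not (Dia Dia not c implies Dia not c), 0
4. Dia Dia not c, 0
5. not Dia not c, 0
6. not c, 0
7. c, 0
Accessibility: 0R0
Branch closes: c and not c both at 0.
All branches of the tableau close; one closing branch shown above.

Unsatisfiable (every branch closes)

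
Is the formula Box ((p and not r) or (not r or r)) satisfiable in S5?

1. Box ((p and not r) or (not r or r)), 0
2. (p and not r) or (not r or r), 0   [Box-rule on 1 via 0R0]
3. not r or r, 0   [or-rule on 2 (branches; this branch)]
4. r, 0   [or-rule on 3 (branches; this branch)]
Accessibility: 0R0

Yes, satisfiable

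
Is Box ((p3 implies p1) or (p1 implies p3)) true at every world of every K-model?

Yes, valid

Tableau for the negation not Box ((p3 implies p1) or (p1 implies p3)):
1. not Box ((p3 implies p1) or (p1 implies p3)), w0
2. not ((p3 implies p1) or (p1 implies p3)), w1   [neg-Box-rule on 1: fresh world w1, w0Rw1]
3. not (p3 implies p1), w1   [neg-or-rule on 2]
4. not (p1 implies p3), w1   [neg-or-rule on 2]
5. p3, w1   [neg-implies-rule on 3]
6. not p1, w1   [neg-implies-rule on 3]
7. p1, w1   [neg-implies-rule on 4]
8. not p3, w1   [neg-implies-rule on 4]
Accessibility: w0Rw1
Branch closes: p1 and not p1 both at w1.
All branches of the negation close; one closing branch shown above.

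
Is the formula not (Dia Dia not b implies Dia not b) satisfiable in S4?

Unsatisfiable

1. not (Dia Dia not b implies Dia not b), 0
2. Dia Dia not b, 0
3. not Dia not b, 0
4. b, 0
5. Dia not b, 1
6. b, 1
7. not b, 2
8. b, 2
Accessibility: 0R0, 0R1, 0R2, 1R1, 1R2, 2R2
Branch closes: b and not b both at 2.
Every branch closes; the branch above is one of them.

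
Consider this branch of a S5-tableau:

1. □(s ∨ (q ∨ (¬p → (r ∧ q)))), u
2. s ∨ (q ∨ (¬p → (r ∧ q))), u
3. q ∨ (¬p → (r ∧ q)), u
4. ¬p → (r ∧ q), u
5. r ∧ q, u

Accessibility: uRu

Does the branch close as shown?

There is no literal clash: for every atom and world, at most one sign appears.

Not closed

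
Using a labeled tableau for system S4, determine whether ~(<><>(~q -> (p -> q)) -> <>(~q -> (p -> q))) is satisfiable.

1. ~(<><>(~q -> (p -> q)) -> <>(~q -> (p -> q))), u
2. <><>(~q -> (p -> q)), u
3. ~<>(~q -> (p -> q)), u
4. ~(~q -> (p -> q)), u
5. ~q, u
6. ~(p -> q), u
7. p, u
8. <>(~q -> (p -> q)), v
9. ~(~q -> (p -> q)), v
10. ~q, v
11. ~(p -> q), v
12. p, v
13. ~q -> (p -> q), w
14. ~(~q -> (p -> q)), w
15. ~q, w
16. ~(p -> q), w
17. p, w
18. p -> q, w
19. q, w
Accessibility: uRu, uRv, uRw, vRv, vRw, wRw
Branch closes: q and ~q both at w.
Every branch closes; the branch above is one of them.

Unsatisfiable (every branch closes)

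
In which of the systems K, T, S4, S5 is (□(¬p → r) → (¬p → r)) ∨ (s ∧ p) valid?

T-tableau for the negation ¬((□(¬p → r) → (¬p → r)) ∨ (s ∧ p)):
1. ¬((□(¬p → r) → (¬p → r)) ∨ (s ∧ p)), u
2. ¬(□(¬p → r) → (¬p → r)), u
3. ¬(s ∧ p), u
4. □(¬p → r), u
5. ¬(¬p → r), u
6. ¬p, u
7. ¬r, u
8. ¬p → r, u
9. r, u
Accessibility: uRu
Branch closes: r and ¬r both at u.
Every branch closes (one shown): valid in T, hence also in S4, S5 (every theorem of T is a theorem of S4 and S5).
K-tableau for the negation ¬((□(¬p → r) → (¬p → r)) ∨ (s ∧ p)):
1. ¬((□(¬p → r) → (¬p → r)) ∨ (s ∧ p)), u
2. ¬(□(¬p → r) → (¬p → r)), u
3. ¬(s ∧ p), u
4. □(¬p → r), u
5. ¬(¬p → r), u
6. ¬p, u
7. ¬r, u
Complete open branch: countermodel on a K-frame, so not valid in K.

T, S4, S5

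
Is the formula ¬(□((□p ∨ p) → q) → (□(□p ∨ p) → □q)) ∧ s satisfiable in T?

Unsatisfiable

1. ¬(□((□p ∨ p) → q) → (□(□p ∨ p) → □q)) ∧ s, u
2. ¬(□((□p ∨ p) → q) → (□(□p ∨ p) → □q)), u   [∧-rule on 1]
3. s, u   [∧-rule on 1]
4. □((□p ∨ p) → q), u   [¬→-rule on 2]
5. ¬(□(□p ∨ p) → □q), u   [¬→-rule on 2]
6. □(□p ∨ p), u   [¬→-rule on 5]
7. ¬□q, u   [¬→-rule on 5]
8. (□p ∨ p) → q, u   [□-rule on 4 via uRu]
9. □p ∨ p, u   [□-rule on 6 via uRu]
10. q, u   [→-rule on 8 (branches; this branch)]
11. p, u   [∨-rule on 9 (branches; this branch)]
12. ¬q, v   [¬□-rule on 7: fresh world v, uRv]
13. (□p ∨ p) → q, v   [□-rule on 4 via uRv]
14. □p ∨ p, v   [□-rule on 6 via uRv]
15. ¬(□p ∨ p), v   [→-rule on 13 (branches; this branch)]
16. ¬□p, v   [¬∨-rule on 15]
17. ¬p, v   [¬∨-rule on 15]
18. □p, v   [∨-rule on 14 (branches; this branch)]
19. p, v   [□-rule on 18 via vRv]
Accessibility: uRu, uRv, vRv
Branch closes: p and ¬p both at v.
All branches of the tableau close; one closing branch shown above.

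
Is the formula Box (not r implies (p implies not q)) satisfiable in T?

1. Box (not r implies (p implies not q)), w0
2. not r implies (p implies not q), w0
3. p implies not q, w0
4. not q, w0
Accessibility: w0Rw0

Satisfiable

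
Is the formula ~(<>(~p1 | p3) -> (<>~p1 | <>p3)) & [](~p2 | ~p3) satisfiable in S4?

1. ~(<>(~p1 | p3) -> (<>~p1 | <>p3)) & [](~p2 | ~p3), u
2. ~(<>(~p1 | p3) -> (<>~p1 | <>p3)), u   [&-rule on 1]
3. [](~p2 | ~p3), u   [&-rule on 1]
4. <>(~p1 | p3), u   [~->-rule on 2]
5. ~(<>~p1 | <>p3), u   [~->-rule on 2]
6. ~<>~p1, u   [~|-rule on 5]
7. ~<>p3, u   [~|-rule on 5]
8. ~p2 | ~p3, u   [[]-rule on 3 via uRu]
9. p1, u   [~<>-rule on 6 via uRu]
10. ~p3, u   [~<>-rule on 7 via uRu]
11. ~p1 | p3, v   [<>-rule on 4: fresh world v, uRv]
12. ~p2 | ~p3, v   [[]-rule on 3 via uRv]
13. p1, v   [~<>-rule on 6 via uRv]
14. ~p3, v   [~<>-rule on 7 via uRv]
15. p3, v   [|-rule on 11 (branches; this branch)]
Accessibility: uRu, uRv, vRv
Branch closes: p3 and ~p3 both at v.
Every branch closes; the branch above is one of them.

Unsatisfiable (every branch closes)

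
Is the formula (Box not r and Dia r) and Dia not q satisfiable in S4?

No, unsatisfiable

1. (Box not r and Dia r) and Dia not q, u
2. Box not r and Dia r, u   [and-rule on 1]
3. Dia not q, u   [and-rule on 1]
4. Box not r, u   [and-rule on 2]
5. Dia r, u   [and-rule on 2]
6. not r, u   [Box-rule on 4 via uRu]
7. not q, v   [Dia-rule on 3: fresh world v, uRv]
8. not r, v   [Box-rule on 4 via uRv]
9. r, w   [Dia-rule on 5: fresh world w, uRw]
10. not r, w   [Box-rule on 4 via uRw]
Accessibility: uRu, uRv, uRw, vRv, wRw
Branch closes: r and not r both at w.
All branches of the tableau close; one closing branch shown above.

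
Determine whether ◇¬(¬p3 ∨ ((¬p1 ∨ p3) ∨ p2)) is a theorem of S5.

Tableau for the negation ¬◇¬(¬p3 ∨ ((¬p1 ∨ p3) ∨ p2)):
1. ¬◇¬(¬p3 ∨ ((¬p1 ∨ p3) ∨ p2)), w0
2. ¬p3 ∨ ((¬p1 ∨ p3) ∨ p2), w0
3. (¬p1 ∨ p3) ∨ p2, w0
4. p2, w0
Accessibility: w0Rw0
The negation has an open branch (countermodel exists).

Not valid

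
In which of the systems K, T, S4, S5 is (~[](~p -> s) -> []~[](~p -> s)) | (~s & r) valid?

S5-tableau for the negation ~((~[](~p -> s) -> []~[](~p -> s)) | (~s & r)):
1. ~((~[](~p -> s) -> []~[](~p -> s)) | (~s & r)), u
2. ~(~[](~p -> s) -> []~[](~p -> s)), u
3. ~(~s & r), u
4. ~[](~p -> s), u
5. ~[]~[](~p -> s), u
6. ~r, u
7. ~(~p -> s), v
8. ~p, v
9. ~s, v
10. [](~p -> s), w
11. ~p -> s, u
12. ~p -> s, v
13. ~p -> s, w
14. s, u
15. s, v
Accessibility: uRu, uRv, uRw, vRu, vRv, vRw, wRu, wRv, wRw
Branch closes: s and ~s both at v.
Every branch closes (one shown): valid in S5.
S4-tableau for the negation ~((~[](~p -> s) -> []~[](~p -> s)) | (~s & r)):
1. ~((~[](~p -> s) -> []~[](~p -> s)) | (~s & r)), u
2. ~(~[](~p -> s) -> []~[](~p -> s)), u
3. ~(~s & r), u
4. ~[](~p -> s), u
5. ~[]~[](~p -> s), u
6. ~r, u
7. ~(~p -> s), v
8. ~p, v
9. ~s, v
10. [](~p -> s), w
11. ~p -> s, w
12. s, w
Accessibility: uRu, uRv, uRw, vRv, wRw
Complete open branch: countermodel on an S4-frame, so not valid in S4, nor in K, T (the same frame is also a K-frame and a T-frame).

S5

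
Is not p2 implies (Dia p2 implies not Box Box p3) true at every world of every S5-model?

No, not valid

Tableau for the negation not (not p2 implies (Dia p2 implies not Box Box p3)):
1. not (not p2 implies (Dia p2 implies not Box Box p3)), 0
2. not p2, 0
3. not (Dia p2 implies not Box Box p3), 0
4. Dia p2, 0
5. Box Box p3, 0
6. Box p3, 0
7. p3, 0
8. p2, 1
9. Box p3, 1
10. p3, 1
Accessibility: 0R0, 0R1, 1R0, 1R1
The negation has an open branch (countermodel exists).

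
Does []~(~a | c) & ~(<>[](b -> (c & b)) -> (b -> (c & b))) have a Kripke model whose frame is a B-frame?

Unsatisfiable (every branch closes)

1. []~(~a | c) & ~(<>[](b -> (c & b)) -> (b -> (c & b))), u
2. []~(~a | c), u   [&-rule on 1]
3. ~(<>[](b -> (c & b)) -> (b -> (c & b))), u   [&-rule on 1]
4. <>[](b -> (c & b)), u   [~->-rule on 3]
5. ~(b -> (c & b)), u   [~->-rule on 3]
6. b, u   [~->-rule on 5]
7. ~(c & b), u   [~->-rule on 5]
8. ~(~a | c), u   [[]-rule on 2 via uRu]
9. a, u   [~|-rule on 8]
10. ~c, u   [~|-rule on 8]
11. [](b -> (c & b)), v   [<>-rule on 4: fresh world v, uRv]
12. ~(~a | c), v   [[]-rule on 2 via uRv]
13. a, v   [~|-rule on 12]
14. ~c, v   [~|-rule on 12]
15. b -> (c & b), u   [[]-rule on 11 via vRu]
16. b -> (c & b), v   [[]-rule on 11 via vRv]
17. c & b, u   [->-rule on 15 (branches; this branch)]
18. c, u   [&-rule on 17]
Accessibility: uRu, uRv, vRu, vRv
Branch closes: c and ~c both at u.
(One branch shown.) All branches close.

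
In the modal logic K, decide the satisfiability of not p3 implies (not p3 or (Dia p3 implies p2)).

1. not p3 implies (not p3 or (Dia p3 implies p2)), u
2. not p3 or (Dia p3 implies p2), u
3. Dia p3 implies p2, u
4. p2, u

Satisfiable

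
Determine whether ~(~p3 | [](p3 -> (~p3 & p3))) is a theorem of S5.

Tableau for the negation ~p3 | [](p3 -> (~p3 & p3)):
1. ~p3 | [](p3 -> (~p3 & p3)), 0
2. [](p3 -> (~p3 & p3)), 0
3. p3 -> (~p3 & p3), 0
4. ~p3, 0
Accessibility: 0R0
The negation has an open branch (countermodel exists).

Invalid (countermodel exists)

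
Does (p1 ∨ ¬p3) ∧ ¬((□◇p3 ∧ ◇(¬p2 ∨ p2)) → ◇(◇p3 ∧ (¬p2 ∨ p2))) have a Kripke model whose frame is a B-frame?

Unsatisfiable (every branch closes)

1. (p1 ∨ ¬p3) ∧ ¬((□◇p3 ∧ ◇(¬p2 ∨ p2)) → ◇(◇p3 ∧ (¬p2 ∨ p2))), w0
2. p1 ∨ ¬p3, w0   [∧-rule on 1]
3. ¬((□◇p3 ∧ ◇(¬p2 ∨ p2)) → ◇(◇p3 ∧ (¬p2 ∨ p2))), w0   [∧-rule on 1]
4. □◇p3 ∧ ◇(¬p2 ∨ p2), w0   [¬→-rule on 3]
5. ¬◇(◇p3 ∧ (¬p2 ∨ p2)), w0   [¬→-rule on 3]
6. □◇p3, w0   [∧-rule on 4]
7. ◇(¬p2 ∨ p2), w0   [∧-rule on 4]
8. ¬(◇p3 ∧ (¬p2 ∨ p2)), w0   [¬◇-rule on 5 via w0Rw0]
9. ◇p3, w0   [□-rule on 6 via w0Rw0]
10. p1, w0   [∨-rule on 2 (branches; this branch)]
11. ¬◇p3, w0   [¬∧-rule on 8 (branches; this branch)]
12. ¬p3, w0   [¬◇-rule on 11 via w0Rw0]
13. ¬p2 ∨ p2, w1   [◇-rule on 7: fresh world w1, w0Rw1]
14. ¬(◇p3 ∧ (¬p2 ∨ p2)), w1   [¬◇-rule on 5 via w0Rw1]
15. ◇p3, w1   [□-rule on 6 via w0Rw1]
16. ¬p3, w1   [¬◇-rule on 11 via w0Rw1]
17. p2, w1   [∨-rule on 13 (branches; this branch)]
18. ¬◇p3, w1   [¬∧-rule on 14 (branches; this branch)]
19. p3, w2   [◇-rule on 9: fresh world w2, w0Rw2]
20. ¬(◇p3 ∧ (¬p2 ∨ p2)), w2   [¬◇-rule on 5 via w0Rw2]
21. ◇p3, w2   [□-rule on 6 via w0Rw2]
22. ¬p3, w2   [¬◇-rule on 11 via w0Rw2]
Accessibility: w0Rw0, w0Rw1, w0Rw2, w1Rw0, w1Rw1, w2Rw0, w2Rw2
Branch closes: p3 and ¬p3 both at w2.
All branches of the tableau close; one closing branch shown above.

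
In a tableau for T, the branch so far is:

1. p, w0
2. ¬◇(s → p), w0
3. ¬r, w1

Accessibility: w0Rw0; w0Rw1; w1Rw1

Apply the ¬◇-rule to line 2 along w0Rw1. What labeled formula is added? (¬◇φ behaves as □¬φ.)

¬◇φ behaves as □¬φ: propagate the negated body to each accessible world.

¬(s → p), w1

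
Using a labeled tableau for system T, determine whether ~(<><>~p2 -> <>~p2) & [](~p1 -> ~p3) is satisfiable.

Yes, satisfiable

1. ~(<><>~p2 -> <>~p2) & [](~p1 -> ~p3), 0
2. ~(<><>~p2 -> <>~p2), 0
3. [](~p1 -> ~p3), 0
4. <><>~p2, 0
5. ~<>~p2, 0
6. ~p1 -> ~p3, 0
7. p2, 0
8. ~p3, 0
9. <>~p2, 1
10. ~p1 -> ~p3, 1
11. p2, 1
12. ~p3, 1
13. ~p2, 2
Accessibility: 0R0, 0R1, 1R1, 1R2, 2R2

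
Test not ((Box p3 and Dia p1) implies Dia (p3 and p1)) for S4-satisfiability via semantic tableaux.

1. not ((Box p3 and Dia p1) implies Dia (p3 and p1)), 0
2. Box p3 and Dia p1, 0
3. not Dia (p3 and p1), 0
4. Box p3, 0
5. Dia p1, 0
6. not (p3 and p1), 0
7. p3, 0
8. not p1, 0
9. p1, 1
10. not (p3 and p1), 1
11. p3, 1
12. not p1, 1
Accessibility: 0R0, 0R1, 1R1
Branch closes: p1 and not p1 both at 1.
(One branch shown.) All branches close.

Unsatisfiable (every branch closes)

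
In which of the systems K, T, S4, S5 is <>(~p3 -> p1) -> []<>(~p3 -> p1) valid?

S5

S5-tableau for the negation ~(<>(~p3 -> p1) -> []<>(~p3 -> p1)):
1. ~(<>(~p3 -> p1) -> []<>(~p3 -> p1)), u
2. <>(~p3 -> p1), u
3. ~[]<>(~p3 -> p1), u
4. ~p3 -> p1, v
5. p1, v
6. ~<>(~p3 -> p1), w
7. ~(~p3 -> p1), u
8. ~p3, u
9. ~p1, u
10. ~(~p3 -> p1), v
11. ~p3, v
12. ~p1, v
Accessibility: uRu, uRv, uRw, vRu, vRv, vRw, wRu, wRv, wRw
Branch closes: p1 and ~p1 both at v.
Every branch closes (one shown): valid in S5.
S4-tableau for the negation ~(<>(~p3 -> p1) -> []<>(~p3 -> p1)):
1. ~(<>(~p3 -> p1) -> []<>(~p3 -> p1)), u
2. <>(~p3 -> p1), u
3. ~[]<>(~p3 -> p1), u
4. ~p3 -> p1, v
5. p1, v
6. ~<>(~p3 -> p1), w
7. ~(~p3 -> p1), w
8. ~p3, w
9. ~p1, w
Accessibility: uRu, uRv, uRw, vRv, wRw
Complete open branch: countermodel on an S4-frame, so not valid in S4, nor in K, T (the same frame is also a K-frame and a T-frame).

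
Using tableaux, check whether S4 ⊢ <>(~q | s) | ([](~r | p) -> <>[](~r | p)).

Tableau for the negation ~(<>(~q | s) | ([](~r | p) -> <>[](~r | p))):
1. ~(<>(~q | s) | ([](~r | p) -> <>[](~r | p))), 0
2. ~<>(~q | s), 0   [~|-rule on 1]
3. ~([](~r | p) -> <>[](~r | p)), 0   [~|-rule on 1]
4. [](~r | p), 0   [~->-rule on 3]
5. ~<>[](~r | p), 0   [~->-rule on 3]
6. ~(~q | s), 0   [~<>-rule on 2 via 0R0]
7. q, 0   [~|-rule on 6]
8. ~s, 0   [~|-rule on 6]
9. ~r | p, 0   [[]-rule on 4 via 0R0]
10. ~[](~r | p), 0   [~<>-rule on 5 via 0R0]
11. p, 0   [|-rule on 9 (branches; this branch)]
12. ~(~r | p), 1   [~[]-rule on 10: fresh world 1, 0R1]
13. r, 1   [~|-rule on 12]
14. ~p, 1   [~|-rule on 12]
15. ~(~q | s), 1   [~<>-rule on 2 via 0R1]
16. q, 1   [~|-rule on 15]
17. ~s, 1   [~|-rule on 15]
18. ~r | p, 1   [[]-rule on 4 via 0R1]
19. ~[](~r | p), 1   [~<>-rule on 5 via 0R1]
20. p, 1   [|-rule on 18 (branches; this branch)]
Accessibility: 0R0, 0R1, 1R1
Branch closes: p and ~p both at 1.
All branches of the negation close; one closing branch shown above.

Yes, valid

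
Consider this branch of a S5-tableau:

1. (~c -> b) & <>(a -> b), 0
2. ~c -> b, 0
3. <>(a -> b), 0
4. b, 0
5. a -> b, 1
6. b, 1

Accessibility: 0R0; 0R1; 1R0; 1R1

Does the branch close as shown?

Open

There is no literal clash: for every atom and world, at most one sign appears.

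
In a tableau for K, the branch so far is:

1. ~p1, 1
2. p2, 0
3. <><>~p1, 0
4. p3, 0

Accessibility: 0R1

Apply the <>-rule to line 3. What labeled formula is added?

a fresh world 2 with 0R2, and <>~p1 at 2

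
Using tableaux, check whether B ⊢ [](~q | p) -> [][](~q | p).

Invalid (countermodel exists)

Tableau for the negation ~([](~q | p) -> [][](~q | p)):
1. ~([](~q | p) -> [][](~q | p)), w0
2. [](~q | p), w0   [~->-rule on 1]
3. ~[][](~q | p), w0   [~->-rule on 1]
4. ~q | p, w0   [[]-rule on 2 via w0Rw0]
5. p, w0   [|-rule on 4 (branches; this branch)]
6. ~[](~q | p), w1   [~[]-rule on 3: fresh world w1, w0Rw1]
7. ~q | p, w1   [[]-rule on 2 via w0Rw1]
8. p, w1   [|-rule on 7 (branches; this branch)]
9. ~(~q | p), w2   [~[]-rule on 6: fresh world w2, w1Rw2]
10. q, w2   [~|-rule on 9]
11. ~p, w2   [~|-rule on 9]
Accessibility: w0Rw0, w0Rw1, w1Rw0, w1Rw1, w1Rw2, w2Rw1, w2Rw2
The negation has an open branch (countermodel exists).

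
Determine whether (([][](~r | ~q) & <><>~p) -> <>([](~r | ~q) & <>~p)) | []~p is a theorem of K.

Tableau for the negation ~((([][](~r | ~q) & <><>~p) -> <>([](~r | ~q) & <>~p)) | []~p):
1. ~((([][](~r | ~q) & <><>~p) -> <>([](~r | ~q) & <>~p)) | []~p), u
2. ~(([][](~r | ~q) & <><>~p) -> <>([](~r | ~q) & <>~p)), u
3. ~[]~p, u
4. [][](~r | ~q) & <><>~p, u
5. ~<>([](~r | ~q) & <>~p), u
6. [][](~r | ~q), u
7. <><>~p, u
8. p, v
9. ~([](~r | ~q) & <>~p), v
10. [](~r | ~q), v
11. ~<>~p, v
12. <>~p, w
13. ~([](~r | ~q) & <>~p), w
14. [](~r | ~q), w
15. ~[](~r | ~q), w
16. ~p, x
17. ~r | ~q, x
18. ~q, x
19. ~(~r | ~q), y
20. r, y
21. q, y
22. ~r | ~q, y
23. ~q, y
Accessibility: uRv, uRw, wRx, wRy
Branch closes: q and ~q both at y.
Every branch of the negation's tableau closes; the branch above is one of them.

Valid in K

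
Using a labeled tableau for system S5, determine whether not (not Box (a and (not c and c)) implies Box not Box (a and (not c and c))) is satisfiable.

1. not (not Box (a and (not c and c)) implies Box not Box (a and (not c and c))), w0
2. not Box (a and (not c and c)), w0
3. not Box not Box (a and (not c and c)), w0
4. not (a and (not c and c)), w1
5. not (not c and c), w1
6. not c, w1
7. Box (a and (not c and c)), w2
8. a and (not c and c), w0
9. a, w0
10. not c and c, w0
11. not c, w0
12. c, w0
Accessibility: w0Rw0, w0Rw1, w0Rw2, w1Rw0, w1Rw1, w1Rw2, w2Rw0, w2Rw1, w2Rw2
Branch closes: c and not c both at w0.
Every branch closes; the branch above is one of them.

No, unsatisfiable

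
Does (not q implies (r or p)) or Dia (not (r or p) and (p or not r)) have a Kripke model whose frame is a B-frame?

Yes, satisfiable

1. (not q implies (r or p)) or Dia (not (r or p) and (p or not r)), u
2. Dia (not (r or p) and (p or not r)), u
3. not (r or p) and (p or not r), v
4. not (r or p), v
5. p or not r, v
6. not r, v
7. not p, v
Accessibility: uRu, uRv, vRu, vRv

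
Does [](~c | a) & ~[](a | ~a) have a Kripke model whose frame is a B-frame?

Unsatisfiable (every branch closes)

1. [](~c | a) & ~[](a | ~a), u
2. [](~c | a), u   [&-rule on 1]
3. ~[](a | ~a), u   [&-rule on 1]
4. ~c | a, u   [[]-rule on 2 via uRu]
5. a, u   [|-rule on 4 (branches; this branch)]
6. ~(a | ~a), v   [~[]-rule on 3: fresh world v, uRv]
7. ~a, v   [~|-rule on 6]
8. a, v   [~|-rule on 6]
Accessibility: uRu, uRv, vRu, vRv
Branch closes: a and ~a both at v.
All branches of the tableau close; one closing branch shown above.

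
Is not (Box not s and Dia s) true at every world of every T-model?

Valid in T

Tableau for the negation Box not s and Dia s:
1. Box not s and Dia s, 0
2. Box not s, 0
3. Dia s, 0
4. not s, 0
5. s, 1
6. not s, 1
Accessibility: 0R0, 0R1, 1R1
Branch closes: s and not s both at 1.
Every branch of the negation's tableau closes; the branch above is one of them.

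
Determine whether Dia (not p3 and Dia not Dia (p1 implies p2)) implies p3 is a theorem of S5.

Tableau for the negation not (Dia (not p3 and Dia not Dia (p1 implies p2)) implies p3):
1. not (Dia (not p3 and Dia not Dia (p1 implies p2)) implies p3), u
2. Dia (not p3 and Dia not Dia (p1 implies p2)), u   [neg-implies-rule on 1]
3. not p3, u   [neg-implies-rule on 1]
4. not p3 and Dia not Dia (p1 implies p2), v   [Dia-rule on 2: fresh world v, uRv]
5. not p3, v   [and-rule on 4]
6. Dia not Dia (p1 implies p2), v   [and-rule on 4]
7. not Dia (p1 implies p2), w   [Dia-rule on 6: fresh world w, vRw]
8. not (p1 implies p2), u   [neg-Dia-rule on 7 via wRu]
9. p1, u   [neg-implies-rule on 8]
10. not p2, u   [neg-implies-rule on 8]
11. not (p1 implies p2), v   [neg-Dia-rule on 7 via wRv]
12. p1, v   [neg-implies-rule on 11]
13. not p2, v   [neg-implies-rule on 11]
14. not (p1 implies p2), w   [neg-Dia-rule on 7 via wRw]
15. p1, w   [neg-implies-rule on 14]
16. not p2, w   [neg-implies-rule on 14]
Accessibility: uRu, uRv, uRw, vRu, vRv, vRw, wRu, wRv, wRw
The negation has an open branch (countermodel exists).

No, not valid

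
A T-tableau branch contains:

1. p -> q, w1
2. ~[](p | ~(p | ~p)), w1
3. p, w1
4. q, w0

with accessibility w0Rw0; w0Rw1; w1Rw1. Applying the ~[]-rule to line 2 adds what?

a fresh world w2 with w1Rw2, and ~(p | ~(p | ~p)) at w2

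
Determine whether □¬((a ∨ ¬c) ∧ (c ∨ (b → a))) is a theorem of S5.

Invalid (countermodel exists)

Tableau for the negation ¬□¬((a ∨ ¬c) ∧ (c ∨ (b → a))):
1. ¬□¬((a ∨ ¬c) ∧ (c ∨ (b → a))), u
2. (a ∨ ¬c) ∧ (c ∨ (b → a)), v
3. a ∨ ¬c, v
4. c ∨ (b → a), v
5. ¬c, v
6. b → a, v
7. a, v
Accessibility: uRu, uRv, vRu, vRv
The negation has an open branch (countermodel exists).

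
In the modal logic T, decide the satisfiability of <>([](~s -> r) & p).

1. <>([](~s -> r) & p), 0
2. [](~s -> r) & p, 1
3. [](~s -> r), 1
4. p, 1
5. ~s -> r, 1
6. r, 1
Accessibility: 0R0, 0R1, 1R1

Satisfiable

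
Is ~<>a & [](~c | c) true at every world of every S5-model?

Invalid (countermodel exists)

Tableau for the negation ~(~<>a & [](~c | c)):
1. ~(~<>a & [](~c | c)), u
2. <>a, u
3. a, v
Accessibility: uRu, uRv, vRu, vRv
The negation has an open branch (countermodel exists).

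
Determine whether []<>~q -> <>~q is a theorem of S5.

Tableau for the negation ~([]<>~q -> <>~q):
1. ~([]<>~q -> <>~q), w0
2. []<>~q, w0
3. ~<>~q, w0
4. <>~q, w0
5. q, w0
6. ~q, w1
7. <>~q, w1
8. q, w1
Accessibility: w0Rw0, w0Rw1, w1Rw0, w1Rw1
Branch closes: q and ~q both at w1.
All branches of the negation close; one closing branch shown above.

Valid in S5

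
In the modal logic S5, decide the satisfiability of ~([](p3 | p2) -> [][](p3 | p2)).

Unsatisfiable

1. ~([](p3 | p2) -> [][](p3 | p2)), w0
2. [](p3 | p2), w0   [~->-rule on 1]
3. ~[][](p3 | p2), w0   [~->-rule on 1]
4. p3 | p2, w0   [[]-rule on 2 via w0Rw0]
5. p2, w0   [|-rule on 4 (branches; this branch)]
6. ~[](p3 | p2), w1   [~[]-rule on 3: fresh world w1, w0Rw1]
7. p3 | p2, w1   [[]-rule on 2 via w0Rw1]
8. p2, w1   [|-rule on 7 (branches; this branch)]
9. ~(p3 | p2), w2   [~[]-rule on 6: fresh world w2, w1Rw2]
10. ~p3, w2   [~|-rule on 9]
11. ~p2, w2   [~|-rule on 9]
12. p3 | p2, w2   [[]-rule on 2 via w0Rw2]
13. p2, w2   [|-rule on 12 (branches; this branch)]
Accessibility: w0Rw0, w0Rw1, w0Rw2, w1Rw0, w1Rw1, w1Rw2, w2Rw0, w2Rw1, w2Rw2
Branch closes: p2 and ~p2 both at w2.
Every branch closes; the branch above is one of them.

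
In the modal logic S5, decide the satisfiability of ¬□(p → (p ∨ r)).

1. ¬□(p → (p ∨ r)), 0
2. ¬(p → (p ∨ r)), 1   [¬□-rule on 1: fresh world 1, 0R1]
3. p, 1   [¬→-rule on 2]
4. ¬(p ∨ r), 1   [¬→-rule on 2]
5. ¬p, 1   [¬∨-rule on 4]
6. ¬r, 1   [¬∨-rule on 4]
Accessibility: 0R0, 0R1, 1R0, 1R1
Branch closes: p and ¬p both at 1.
Every branch closes; the branch above is one of them.

Unsatisfiable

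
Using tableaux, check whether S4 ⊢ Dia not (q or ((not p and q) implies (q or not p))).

Tableau for the negation not Dia not (q or ((not p and q) implies (q or not p))):
1. not Dia not (q or ((not p and q) implies (q or not p))), 0
2. q or ((not p and q) implies (q or not p)), 0
3. (not p and q) implies (q or not p), 0
4. q or not p, 0
5. not p, 0
Accessibility: 0R0
The negation has an open branch (countermodel exists).

Not valid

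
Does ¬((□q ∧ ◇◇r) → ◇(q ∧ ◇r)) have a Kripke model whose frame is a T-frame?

1. ¬((□q ∧ ◇◇r) → ◇(q ∧ ◇r)), w0
2. □q ∧ ◇◇r, w0   [¬→-rule on 1]
3. ¬◇(q ∧ ◇r), w0   [¬→-rule on 1]
4. □q, w0   [∧-rule on 2]
5. ◇◇r, w0   [∧-rule on 2]
6. ¬(q ∧ ◇r), w0   [¬◇-rule on 3 via w0Rw0]
7. q, w0   [□-rule on 4 via w0Rw0]
8. ¬◇r, w0   [¬∧-rule on 6 (branches; this branch)]
9. ¬r, w0   [¬◇-rule on 8 via w0Rw0]
10. ◇r, w1   [◇-rule on 5: fresh world w1, w0Rw1]
11. ¬(q ∧ ◇r), w1   [¬◇-rule on 3 via w0Rw1]
12. q, w1   [□-rule on 4 via w0Rw1]
13. ¬r, w1   [¬◇-rule on 8 via w0Rw1]
14. ¬◇r, w1   [¬∧-rule on 11 (branches; this branch)]
15. r, w2   [◇-rule on 10: fresh world w2, w1Rw2]
16. ¬r, w2   [¬◇-rule on 14 via w1Rw2]
Accessibility: w0Rw0, w0Rw1, w1Rw1, w1Rw2, w2Rw2
Branch closes: r and ¬r both at w2.
(One branch shown.) All branches close.

Unsatisfiable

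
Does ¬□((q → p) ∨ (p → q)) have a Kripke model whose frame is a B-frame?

No, unsatisfiable

1. ¬□((q → p) ∨ (p → q)), 0
2. ¬((q → p) ∨ (p → q)), 1
3. ¬(q → p), 1
4. ¬(p → q), 1
5. q, 1
6. ¬p, 1
7. p, 1
8. ¬q, 1
Accessibility: 0R0, 0R1, 1R0, 1R1
Branch closes: p and ¬p both at 1.
(One branch shown.) All branches close.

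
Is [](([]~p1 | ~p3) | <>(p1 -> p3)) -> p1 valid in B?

No, not valid

Tableau for the negation ~([](([]~p1 | ~p3) | <>(p1 -> p3)) -> p1):
1. ~([](([]~p1 | ~p3) | <>(p1 -> p3)) -> p1), 0
2. [](([]~p1 | ~p3) | <>(p1 -> p3)), 0   [~->-rule on 1]
3. ~p1, 0   [~->-rule on 1]
4. ([]~p1 | ~p3) | <>(p1 -> p3), 0   [[]-rule on 2 via 0R0]
5. <>(p1 -> p3), 0   [|-rule on 4 (branches; this branch)]
6. p1 -> p3, 1   [<>-rule on 5: fresh world 1, 0R1]
7. ([]~p1 | ~p3) | <>(p1 -> p3), 1   [[]-rule on 2 via 0R1]
8. p3, 1   [->-rule on 6 (branches; this branch)]
9. <>(p1 -> p3), 1   [|-rule on 7 (branches; this branch)]
10. p1 -> p3, 2   [<>-rule on 9: fresh world 2, 1R2]
11. p3, 2   [->-rule on 10 (branches; this branch)]
Accessibility: 0R0, 0R1, 1R0, 1R1, 1R2, 2R1, 2R2
The negation has an open branch (countermodel exists).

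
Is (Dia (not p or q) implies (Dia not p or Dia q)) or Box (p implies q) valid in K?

Tableau for the negation not ((Dia (not p or q) implies (Dia not p or Dia q)) or Box (p implies q)):
1. not ((Dia (not p or q) implies (Dia not p or Dia q)) or Box (p implies q)), w0
2. not (Dia (not p or q) implies (Dia not p or Dia q)), w0
3. not Box (p implies q), w0
4. Dia (not p or q), w0
5. not (Dia not p or Dia q), w0
6. not Dia not p, w0
7. not Dia q, w0
8. not (p implies q), w1
9. p, w1
10. not q, w1
11. not p or q, w2
12. p, w2
13. not q, w2
14. q, w2
Accessibility: w0Rw1, w0Rw2
Branch closes: q and not q both at w2.
Every branch of the negation's tableau closes; the branch above is one of them.

Yes, valid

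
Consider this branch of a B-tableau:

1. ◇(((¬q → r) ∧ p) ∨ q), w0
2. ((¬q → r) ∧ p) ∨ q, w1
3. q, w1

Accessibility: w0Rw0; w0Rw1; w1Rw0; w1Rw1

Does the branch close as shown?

Not closed

No world carries both an atom and its negation.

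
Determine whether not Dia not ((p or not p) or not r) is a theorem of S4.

Yes, valid

Tableau for the negation Dia not ((p or not p) or not r):
1. Dia not ((p or not p) or not r), u
2. not ((p or not p) or not r), v   [Dia-rule on 1: fresh world v, uRv]
3. not (p or not p), v   [neg-or-rule on 2]
4. r, v   [neg-or-rule on 2]
5. not p, v   [neg-or-rule on 3]
6. p, v   [neg-or-rule on 3]
Accessibility: uRu, uRv, vRv
Branch closes: p and not p both at v.
Every branch of the negation's tableau closes; the branch above is one of them.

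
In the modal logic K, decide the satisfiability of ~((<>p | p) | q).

1. ~((<>p | p) | q), u
2. ~(<>p | p), u   [~|-rule on 1]
3. ~q, u   [~|-rule on 1]
4. ~<>p, u   [~|-rule on 2]
5. ~p, u   [~|-rule on 2]

Satisfiable (open branch found)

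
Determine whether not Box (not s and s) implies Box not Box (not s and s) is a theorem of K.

Tableau for the negation not (not Box (not s and s) implies Box not Box (not s and s)):
1. not (not Box (not s and s) implies Box not Box (not s and s)), u
2. not Box (not s and s), u   [neg-implies-rule on 1]
3. not Box not Box (not s and s), u   [neg-implies-rule on 1]
4. not (not s and s), v   [neg-Box-rule on 2: fresh world v, uRv]
5. not s, v   [neg-and-rule on 4 (branches; this branch)]
6. Box (not s and s), w   [neg-Box-rule on 3: fresh world w, uRw]
Accessibility: uRv, uRw
The negation has an open branch (countermodel exists).

No, not valid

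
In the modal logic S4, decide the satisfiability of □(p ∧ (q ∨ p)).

1. □(p ∧ (q ∨ p)), u
2. p ∧ (q ∨ p), u
3. p, u
4. q ∨ p, u
Accessibility: uRu

Yes, satisfiable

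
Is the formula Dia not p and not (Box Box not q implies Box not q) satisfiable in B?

Unsatisfiable (every branch closes)

1. Dia not p and not (Box Box not q implies Box not q), w0
2. Dia not p, w0   [and-rule on 1]
3. not (Box Box not q implies Box not q), w0   [and-rule on 1]
4. Box Box not q, w0   [neg-implies-rule on 3]
5. not Box not q, w0   [neg-implies-rule on 3]
6. Box not q, w0   [Box-rule on 4 via w0Rw0]
7. not q, w0   [Box-rule on 6 via w0Rw0]
8. not p, w1   [Dia-rule on 2: fresh world w1, w0Rw1]
9. Box not q, w1   [Box-rule on 4 via w0Rw1]
10. not q, w1   [Box-rule on 6 via w0Rw1]
11. q, w2   [neg-Box-rule on 5: fresh world w2, w0Rw2]
12. Box not q, w2   [Box-rule on 4 via w0Rw2]
13. not q, w2   [Box-rule on 6 via w0Rw2]
Accessibility: w0Rw0, w0Rw1, w0Rw2, w1Rw0, w1Rw1, w2Rw0, w2Rw2
Branch closes: q and not q both at w2.
(One branch shown.) All branches close.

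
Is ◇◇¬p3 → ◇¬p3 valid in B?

Tableau for the negation ¬(◇◇¬p3 → ◇¬p3):
1. ¬(◇◇¬p3 → ◇¬p3), 0
2. ◇◇¬p3, 0
3. ¬◇¬p3, 0
4. p3, 0
5. ◇¬p3, 1
6. p3, 1
7. ¬p3, 2
Accessibility: 0R0, 0R1, 1R0, 1R1, 1R2, 2R1, 2R2
The negation has an open branch (countermodel exists).

Not valid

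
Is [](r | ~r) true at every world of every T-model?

Valid in T

Tableau for the negation ~[](r | ~r):
1. ~[](r | ~r), 0
2. ~(r | ~r), 1   [~[]-rule on 1: fresh world 1, 0R1]
3. ~r, 1   [~|-rule on 2]
4. r, 1   [~|-rule on 2]
Accessibility: 0R0, 0R1, 1R1
Branch closes: r and ~r both at 1.
Every branch of the negation's tableau closes; the branch above is one of them.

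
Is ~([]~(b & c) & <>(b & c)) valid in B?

Yes, valid

Tableau for the negation []~(b & c) & <>(b & c):
1. []~(b & c) & <>(b & c), w0
2. []~(b & c), w0
3. <>(b & c), w0
4. ~(b & c), w0
5. ~c, w0
6. b & c, w1
7. b, w1
8. c, w1
9. ~(b & c), w1
10. ~c, w1
Accessibility: w0Rw0, w0Rw1, w1Rw0, w1Rw1
Branch closes: c and ~c both at w1.
All branches of the negation close; one closing branch shown above.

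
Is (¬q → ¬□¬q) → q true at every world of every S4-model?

Not valid

Tableau for the negation ¬((¬q → ¬□¬q) → q):
1. ¬((¬q → ¬□¬q) → q), 0
2. ¬q → ¬□¬q, 0   [¬→-rule on 1]
3. ¬q, 0   [¬→-rule on 1]
4. ¬□¬q, 0   [→-rule on 2 (branches; this branch)]
5. q, 1   [¬□-rule on 4: fresh world 1, 0R1]
Accessibility: 0R0, 0R1, 1R1
The negation has an open branch (countermodel exists).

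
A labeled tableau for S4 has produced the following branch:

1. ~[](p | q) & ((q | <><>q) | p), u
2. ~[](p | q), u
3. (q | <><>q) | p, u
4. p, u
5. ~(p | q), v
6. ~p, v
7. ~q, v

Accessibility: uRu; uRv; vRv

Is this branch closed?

No world carries both an atom and its negation.

Open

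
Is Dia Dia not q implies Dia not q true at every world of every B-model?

Tableau for the negation not (Dia Dia not q implies Dia not q):
1. not (Dia Dia not q implies Dia not q), 0
2. Dia Dia not q, 0
3. not Dia not q, 0
4. q, 0
5. Dia not q, 1
6. q, 1
7. not q, 2
Accessibility: 0R0, 0R1, 1R0, 1R1, 1R2, 2R1, 2R2
The negation has an open branch (countermodel exists).

Invalid (countermodel exists)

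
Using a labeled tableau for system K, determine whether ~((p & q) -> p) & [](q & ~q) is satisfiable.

1. ~((p & q) -> p) & [](q & ~q), 0
2. ~((p & q) -> p), 0   [&-rule on 1]
3. [](q & ~q), 0   [&-rule on 1]
4. p & q, 0   [~->-rule on 2]
5. ~p, 0   [~->-rule on 2]
6. p, 0   [&-rule on 4]
7. q, 0   [&-rule on 4]
Branch closes: p and ~p both at 0.
All branches of the tableau close; one closing branch shown above.

No, unsatisfiable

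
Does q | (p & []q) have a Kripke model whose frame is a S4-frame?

1. q | (p & []q), w0
2. p & []q, w0
3. p, w0
4. []q, w0
5. q, w0
Accessibility: w0Rw0

Satisfiable (open branch found)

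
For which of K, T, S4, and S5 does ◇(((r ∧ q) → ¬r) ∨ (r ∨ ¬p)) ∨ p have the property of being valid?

K-tableau for the negation ¬(◇(((r ∧ q) → ¬r) ∨ (r ∨ ¬p)) ∨ p):
1. ¬(◇(((r ∧ q) → ¬r) ∨ (r ∨ ¬p)) ∨ p), u
2. ¬◇(((r ∧ q) → ¬r) ∨ (r ∨ ¬p)), u
3. ¬p, u
Complete open branch: countermodel on a K-frame, so not valid in K.
T-tableau for the negation ¬(◇(((r ∧ q) → ¬r) ∨ (r ∨ ¬p)) ∨ p):
1. ¬(◇(((r ∧ q) → ¬r) ∨ (r ∨ ¬p)) ∨ p), u
2. ¬◇(((r ∧ q) → ¬r) ∨ (r ∨ ¬p)), u
3. ¬p, u
4. ¬(((r ∧ q) → ¬r) ∨ (r ∨ ¬p)), u
5. ¬((r ∧ q) → ¬r), u
6. ¬(r ∨ ¬p), u
7. r ∧ q, u
8. r, u
9. ¬r, u
10. p, u
Accessibility: uRu
Branch closes: r and ¬r both at u.
Every branch closes (one shown): valid in T, hence also in S4, S5 (every theorem of T is a theorem of S4 and S5).

T, S4, S5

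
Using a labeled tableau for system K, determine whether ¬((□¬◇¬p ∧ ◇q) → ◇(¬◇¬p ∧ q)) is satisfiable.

1. ¬((□¬◇¬p ∧ ◇q) → ◇(¬◇¬p ∧ q)), w0
2. □¬◇¬p ∧ ◇q, w0
3. ¬◇(¬◇¬p ∧ q), w0
4. □¬◇¬p, w0
5. ◇q, w0
6. q, w1
7. ¬(¬◇¬p ∧ q), w1
8. ¬◇¬p, w1
9. ◇¬p, w1
10. ¬p, w2
11. p, w2
Accessibility: w0Rw1, w1Rw2
Branch closes: p and ¬p both at w2.
(One branch shown.) All branches close.

No, unsatisfiable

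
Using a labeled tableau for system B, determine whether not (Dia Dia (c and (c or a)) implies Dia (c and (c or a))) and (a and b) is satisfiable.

Satisfiable (open branch found)

1. not (Dia Dia (c and (c or a)) implies Dia (c and (c or a))) and (a and b), 0
2. not (Dia Dia (c and (c or a)) implies Dia (c and (c or a))), 0   [and-rule on 1]
3. a and b, 0   [and-rule on 1]
4. Dia Dia (c and (c or a)), 0   [neg-implies-rule on 2]
5. not Dia (c and (c or a)), 0   [neg-implies-rule on 2]
6. a, 0   [and-rule on 3]
7. b, 0   [and-rule on 3]
8. not (c and (c or a)), 0   [neg-Dia-rule on 5 via 0R0]
9. not c, 0   [neg-and-rule on 8 (branches; this branch)]
10. Dia (c and (c or a)), 1   [Dia-rule on 4: fresh world 1, 0R1]
11. not (c and (c or a)), 1   [neg-Dia-rule on 5 via 0R1]
12. not (c or a), 1   [neg-and-rule on 11 (branches; this branch)]
13. not c, 1   [neg-or-rule on 12]
14. not a, 1   [neg-or-rule on 12]
15. c and (c or a), 2   [Dia-rule on 10: fresh world 2, 1R2]
16. c, 2   [and-rule on 15]
17. c or a, 2   [and-rule on 15]
18. a, 2   [or-rule on 17 (branches; this branch)]
Accessibility: 0R0, 0R1, 1R0, 1R1, 1R2, 2R1, 2R2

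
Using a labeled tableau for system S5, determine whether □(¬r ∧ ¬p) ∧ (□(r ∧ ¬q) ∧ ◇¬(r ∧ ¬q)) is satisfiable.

Unsatisfiable (every branch closes)

1. □(¬r ∧ ¬p) ∧ (□(r ∧ ¬q) ∧ ◇¬(r ∧ ¬q)), 0
2. □(¬r ∧ ¬p), 0   [∧-rule on 1]
3. □(r ∧ ¬q) ∧ ◇¬(r ∧ ¬q), 0   [∧-rule on 1]
4. □(r ∧ ¬q), 0   [∧-rule on 3]
5. ◇¬(r ∧ ¬q), 0   [∧-rule on 3]
6. ¬r ∧ ¬p, 0   [□-rule on 2 via 0R0]
7. ¬r, 0   [∧-rule on 6]
8. ¬p, 0   [∧-rule on 6]
9. r ∧ ¬q, 0   [□-rule on 4 via 0R0]
10. r, 0   [∧-rule on 9]
11. ¬q, 0   [∧-rule on 9]
Accessibility: 0R0
Branch closes: r and ¬r both at 0.
Every branch closes; the branch above is one of them.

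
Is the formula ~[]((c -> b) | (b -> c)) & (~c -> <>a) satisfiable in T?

Unsatisfiable

1. ~[]((c -> b) | (b -> c)) & (~c -> <>a), 0
2. ~[]((c -> b) | (b -> c)), 0
3. ~c -> <>a, 0
4. <>a, 0
5. ~((c -> b) | (b -> c)), 1
6. ~(c -> b), 1
7. ~(b -> c), 1
8. c, 1
9. ~b, 1
10. b, 1
11. ~c, 1
Accessibility: 0R0, 0R1, 1R1
Branch closes: b and ~b both at 1.
All branches of the tableau close; one closing branch shown above.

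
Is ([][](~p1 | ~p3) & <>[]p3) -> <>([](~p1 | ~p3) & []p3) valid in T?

Tableau for the negation ~(([][](~p1 | ~p3) & <>[]p3) -> <>([](~p1 | ~p3) & []p3)):
1. ~(([][](~p1 | ~p3) & <>[]p3) -> <>([](~p1 | ~p3) & []p3)), 0
2. [][](~p1 | ~p3) & <>[]p3, 0
3. ~<>([](~p1 | ~p3) & []p3), 0
4. [][](~p1 | ~p3), 0
5. <>[]p3, 0
6. ~([](~p1 | ~p3) & []p3), 0
7. [](~p1 | ~p3), 0
8. ~p1 | ~p3, 0
9. ~[]p3, 0
10. ~p3, 0
11. []p3, 1
12. ~([](~p1 | ~p3) & []p3), 1
13. [](~p1 | ~p3), 1
14. ~p1 | ~p3, 1
15. p3, 1
16. ~[](~p1 | ~p3), 1
17. ~p1, 1
18. ~p3, 2
19. ~([](~p1 | ~p3) & []p3), 2
20. [](~p1 | ~p3), 2
21. ~p1 | ~p3, 2
22. ~[]p3, 2
23. ~(~p1 | ~p3), 3
24. p1, 3
25. p3, 3
26. ~p1 | ~p3, 3
27. ~p3, 3
Accessibility: 0R0, 0R1, 0R2, 1R1, 1R3, 2R2, 3R3
Branch closes: p3 and ~p3 both at 3.
All branches of the negation close; one closing branch shown above.

Valid in T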